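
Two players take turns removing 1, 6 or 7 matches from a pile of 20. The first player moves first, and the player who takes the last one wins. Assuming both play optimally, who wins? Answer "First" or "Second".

Compute winning (W) and losing (L) positions by backward induction:
i:   0  1  2  3  4  5  6  7  8  9 10 11 12 13 14 15 16 17 18 19 20
     L  W  L  W  L  W  W  W  W  W  W  W  L  W  L  W  L  W  W  W  W
Position 20 is W, so the first player wins.

First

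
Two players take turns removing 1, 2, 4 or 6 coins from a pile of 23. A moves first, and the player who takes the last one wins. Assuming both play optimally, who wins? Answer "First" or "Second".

Compute winning (W) and losing (L) positions by backward induction:
i:   0  1  2  3  4  5  6  7  8  9 10 11 12 13 14 15 16 17 18 19 20 21 22 23
     L  W  W  L  W  W  W  W  L  W  W  L  W  W  W  W  L  W  W  L  W  W  W  W
Position 23 is W, so the first player wins.

First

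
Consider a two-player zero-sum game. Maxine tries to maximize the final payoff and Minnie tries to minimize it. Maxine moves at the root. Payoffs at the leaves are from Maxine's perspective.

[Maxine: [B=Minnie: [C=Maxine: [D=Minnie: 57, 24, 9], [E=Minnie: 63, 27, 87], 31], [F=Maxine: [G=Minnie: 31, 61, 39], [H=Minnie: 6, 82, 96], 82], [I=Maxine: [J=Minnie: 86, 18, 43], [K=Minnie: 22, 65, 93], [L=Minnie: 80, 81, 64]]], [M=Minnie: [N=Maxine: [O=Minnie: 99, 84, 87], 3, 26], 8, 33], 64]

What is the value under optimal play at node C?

D: min(57, 24, 9) = 9
E: min(63, 27, 87) = 27
C: max(9, 27, 31) = 31

31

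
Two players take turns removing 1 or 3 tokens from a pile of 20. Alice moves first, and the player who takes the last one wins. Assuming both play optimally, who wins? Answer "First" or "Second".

Positions where the player to move wins (W) vs loses (L):
i:   0  1  2  3  4  5  6  7  8  9 10 11 12 13 14 15 16 17 18 19 20
     L  W  L  W  L  W  L  W  L  W  L  W  L  W  L  W  L  W  L  W  L
Position 20 is L, so the second player wins.

Second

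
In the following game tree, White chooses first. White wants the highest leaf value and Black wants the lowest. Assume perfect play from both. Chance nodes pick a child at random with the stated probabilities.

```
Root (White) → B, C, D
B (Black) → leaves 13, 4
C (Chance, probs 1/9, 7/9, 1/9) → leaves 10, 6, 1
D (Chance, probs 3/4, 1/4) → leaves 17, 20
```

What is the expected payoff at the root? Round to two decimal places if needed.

B (Black): min(13, 4) = 4
C (Chance): 1/9·10 + 7/9·6 + 1/9·1 = 5.89
D (Chance): 3/4·17 + 1/4·20 = 17.75
Root (White): max(4, 5.89, 17.75) = 17.75

17.75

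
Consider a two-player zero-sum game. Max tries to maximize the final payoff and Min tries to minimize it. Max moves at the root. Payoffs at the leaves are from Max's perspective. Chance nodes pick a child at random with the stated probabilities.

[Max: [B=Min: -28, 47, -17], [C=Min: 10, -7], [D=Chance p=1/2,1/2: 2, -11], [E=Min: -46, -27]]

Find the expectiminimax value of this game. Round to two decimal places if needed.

B (Min): min(-28, 47, -17) = -28
C (Min): min(10, -7) = -7
D (Chance): 1/2·2 + 1/2·-11 = -4.5
E (Min): min(-46, -27) = -46
Root (Max): max(-28, -7, -4.5, -46) = -4.5

-4.5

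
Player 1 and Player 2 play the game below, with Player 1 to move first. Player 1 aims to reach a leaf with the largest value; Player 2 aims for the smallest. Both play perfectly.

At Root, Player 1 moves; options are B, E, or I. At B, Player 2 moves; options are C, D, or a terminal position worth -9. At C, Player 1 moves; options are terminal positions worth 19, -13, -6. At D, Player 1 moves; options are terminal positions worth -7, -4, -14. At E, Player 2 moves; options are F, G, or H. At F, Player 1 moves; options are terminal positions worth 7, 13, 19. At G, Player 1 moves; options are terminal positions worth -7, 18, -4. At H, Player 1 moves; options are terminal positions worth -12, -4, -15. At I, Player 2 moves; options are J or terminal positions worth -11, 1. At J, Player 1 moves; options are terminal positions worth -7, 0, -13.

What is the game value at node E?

F: max(7, 13, 19) = 19
G: max(-7, 18, -4) = 18
H: max(-12, -4, -15) = -4
E: min(19, 18, -4) = -4

-4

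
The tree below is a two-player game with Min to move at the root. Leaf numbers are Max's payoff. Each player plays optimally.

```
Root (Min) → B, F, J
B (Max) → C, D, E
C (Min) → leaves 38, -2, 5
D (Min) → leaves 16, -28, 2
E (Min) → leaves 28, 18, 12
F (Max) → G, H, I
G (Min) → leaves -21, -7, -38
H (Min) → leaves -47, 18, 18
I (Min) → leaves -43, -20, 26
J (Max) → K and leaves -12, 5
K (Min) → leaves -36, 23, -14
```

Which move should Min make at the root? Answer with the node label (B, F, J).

C (Min): min(38, -2, 5) = -2
D (Min): min(16, -28, 2) = -28
E (Min): min(28, 18, 12) = 12
B (Max): max(-2, -28, 12) = 12
G (Min): min(-21, -7, -38) = -38
H (Min): min(-47, 18, 18) = -47
I (Min): min(-43, -20, 26) = -43
F (Max): max(-38, -47, -43) = -38
K (Min): min(-36, 23, -14) = -36
J (Max): max(-36, -12, 5) = 5
Root (Min): min(12, -38, 5) = -38
Min picks the child with the lowest value: F (value -38).

F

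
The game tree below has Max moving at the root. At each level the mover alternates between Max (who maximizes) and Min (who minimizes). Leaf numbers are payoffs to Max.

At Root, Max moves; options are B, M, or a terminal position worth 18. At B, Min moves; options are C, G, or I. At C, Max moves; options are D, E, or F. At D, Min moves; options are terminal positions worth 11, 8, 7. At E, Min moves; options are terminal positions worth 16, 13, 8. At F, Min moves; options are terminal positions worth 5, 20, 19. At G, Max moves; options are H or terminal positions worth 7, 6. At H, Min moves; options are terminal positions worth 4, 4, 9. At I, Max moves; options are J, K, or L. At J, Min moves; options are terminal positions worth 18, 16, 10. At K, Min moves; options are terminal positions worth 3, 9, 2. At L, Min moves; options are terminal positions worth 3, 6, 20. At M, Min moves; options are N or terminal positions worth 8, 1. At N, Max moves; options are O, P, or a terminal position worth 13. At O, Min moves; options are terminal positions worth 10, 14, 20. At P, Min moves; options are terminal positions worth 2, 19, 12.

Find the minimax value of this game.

D (Min): min(11, 8, 7) = 7
E (Min): min(16, 13, 8) = 8
F (Min): min(5, 20, 19) = 5
C (Max): max(7, 8, 5) = 8
H (Min): min(4, 4, 9) = 4
G (Max): max(4, 7, 6) = 7
J (Min): min(18, 16, 10) = 10
K (Min): min(3, 9, 2) = 2
L (Min): min(3, 6, 20) = 3
I (Max): max(10, 2, 3) = 10
B (Min): min(8, 7, 10) = 7
O (Min): min(10, 14, 20) = 10
P (Min): min(2, 19, 12) = 2
N (Max): max(10, 2, 13) = 13
M (Min): min(13, 8, 1) = 1
Root (Max): max(7, 1, 18) = 18

18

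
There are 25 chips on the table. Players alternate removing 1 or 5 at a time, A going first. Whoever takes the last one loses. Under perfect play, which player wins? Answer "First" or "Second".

Positions where the player to move wins (W) vs loses (L):
i:   0  1  2  3  4  5  6  7  8  9 10 11 12 13 14 15 16 17 18 19 20 21 22 23 24 25
     W  L  W  L  W  L  W  L  W  L  W  L  W  L  W  L  W  L  W  L  W  L  W  L  W  L
Position 25 is L, so the second player wins.

Second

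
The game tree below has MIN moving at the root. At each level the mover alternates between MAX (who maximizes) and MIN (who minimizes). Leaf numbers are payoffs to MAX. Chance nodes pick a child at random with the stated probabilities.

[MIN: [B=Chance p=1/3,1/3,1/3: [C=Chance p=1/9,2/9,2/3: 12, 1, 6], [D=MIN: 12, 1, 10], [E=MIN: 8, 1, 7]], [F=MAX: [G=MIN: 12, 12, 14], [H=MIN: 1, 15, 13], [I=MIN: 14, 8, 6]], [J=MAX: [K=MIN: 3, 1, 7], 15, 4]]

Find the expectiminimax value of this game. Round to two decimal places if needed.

2.52

C (Chance): 1/9·12 + 2/9·1 + 2/3·6 = 5.56
D (MIN): min(12, 1, 10) = 1
E (MIN): min(8, 1, 7) = 1
B (Chance): 1/3·5.56 + 1/3·1 + 1/3·1 = 2.52
G (MIN): min(12, 12, 14) = 12
H (MIN): min(1, 15, 13) = 1
I (MIN): min(14, 8, 6) = 6
F (MAX): max(12, 1, 6) = 12
K (MIN): min(3, 1, 7) = 1
J (MAX): max(1, 15, 4) = 15
Root (MIN): min(2.52, 12, 15) = 2.52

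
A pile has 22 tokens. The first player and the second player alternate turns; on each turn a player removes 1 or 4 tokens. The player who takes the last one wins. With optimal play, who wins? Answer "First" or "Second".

Second

Mark each pile size as W (mover wins) or L (mover loses):
i:   0  1  2  3  4  5  6  7  8  9 10 11 12 13 14 15 16 17 18 19 20 21 22
     L  W  L  W  W  L  W  L  W  W  L  W  L  W  W  L  W  L  W  W  L  W  L
Position 22 is L, so the second player wins.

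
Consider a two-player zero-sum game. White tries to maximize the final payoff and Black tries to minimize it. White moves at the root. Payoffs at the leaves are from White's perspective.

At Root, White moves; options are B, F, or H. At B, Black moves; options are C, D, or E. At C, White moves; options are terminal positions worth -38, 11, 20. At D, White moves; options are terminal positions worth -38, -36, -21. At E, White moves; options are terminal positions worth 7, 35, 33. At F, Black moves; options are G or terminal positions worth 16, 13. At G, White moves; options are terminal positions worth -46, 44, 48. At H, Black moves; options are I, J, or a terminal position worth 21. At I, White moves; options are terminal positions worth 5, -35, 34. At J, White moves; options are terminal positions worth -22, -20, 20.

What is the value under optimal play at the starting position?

20

C (White): max(-38, 11, 20) = 20
D (White): max(-38, -36, -21) = -21
E (White): max(7, 35, 33) = 35
B (Black): min(20, -21, 35) = -21
G (White): max(-46, 44, 48) = 48
F (Black): min(48, 16, 13) = 13
I (White): max(5, -35, 34) = 34
J (White): max(-22, -20, 20) = 20
H (Black): min(34, 20, 21) = 20
Root (White): max(-21, 13, 20) = 20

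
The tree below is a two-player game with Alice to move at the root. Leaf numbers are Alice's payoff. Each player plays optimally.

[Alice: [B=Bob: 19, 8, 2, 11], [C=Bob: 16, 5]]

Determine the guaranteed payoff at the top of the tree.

5

B (Bob): min(19, 8, 2, 11) = 2
C (Bob): min(16, 5) = 5
Root (Alice): max(2, 5) = 5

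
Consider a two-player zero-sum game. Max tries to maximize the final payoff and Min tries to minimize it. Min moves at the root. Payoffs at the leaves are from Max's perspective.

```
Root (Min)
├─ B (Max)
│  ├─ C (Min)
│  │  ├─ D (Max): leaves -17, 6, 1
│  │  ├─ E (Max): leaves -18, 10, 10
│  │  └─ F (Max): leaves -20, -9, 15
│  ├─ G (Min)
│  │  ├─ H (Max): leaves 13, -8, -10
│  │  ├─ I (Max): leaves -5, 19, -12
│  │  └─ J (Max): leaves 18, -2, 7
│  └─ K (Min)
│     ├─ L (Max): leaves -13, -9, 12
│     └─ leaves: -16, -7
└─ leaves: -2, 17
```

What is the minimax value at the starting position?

-2

D (Max): max(-17, 6, 1) = 6
E (Max): max(-18, 10, 10) = 10
F (Max): max(-20, -9, 15) = 15
C (Min): min(6, 10, 15) = 6
H (Max): max(13, -8, -10) = 13
I (Max): max(-5, 19, -12) = 19
J (Max): max(18, -2, 7) = 18
G (Min): min(13, 19, 18) = 13
L (Max): max(-13, -9, 12) = 12
K (Min): min(12, -16, -7) = -16
B (Max): max(6, 13, -16) = 13
Root (Min): min(13, -2, 17) = -2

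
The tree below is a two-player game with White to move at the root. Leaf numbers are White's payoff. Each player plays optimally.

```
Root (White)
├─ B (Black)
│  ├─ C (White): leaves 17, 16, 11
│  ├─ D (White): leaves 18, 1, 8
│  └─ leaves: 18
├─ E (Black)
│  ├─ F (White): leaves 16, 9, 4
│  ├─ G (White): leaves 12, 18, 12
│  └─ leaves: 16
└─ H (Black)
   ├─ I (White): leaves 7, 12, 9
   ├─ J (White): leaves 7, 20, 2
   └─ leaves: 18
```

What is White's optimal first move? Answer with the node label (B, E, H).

B

C (White): max(17, 16, 11) = 17
D (White): max(18, 1, 8) = 18
B (Black): min(17, 18, 18) = 17
F (White): max(16, 9, 4) = 16
G (White): max(12, 18, 12) = 18
E (Black): min(16, 18, 16) = 16
I (White): max(7, 12, 9) = 12
J (White): max(7, 20, 2) = 20
H (Black): min(12, 20, 18) = 12
Root (White): max(17, 16, 12) = 17
White picks the child with the highest value: B (value 17).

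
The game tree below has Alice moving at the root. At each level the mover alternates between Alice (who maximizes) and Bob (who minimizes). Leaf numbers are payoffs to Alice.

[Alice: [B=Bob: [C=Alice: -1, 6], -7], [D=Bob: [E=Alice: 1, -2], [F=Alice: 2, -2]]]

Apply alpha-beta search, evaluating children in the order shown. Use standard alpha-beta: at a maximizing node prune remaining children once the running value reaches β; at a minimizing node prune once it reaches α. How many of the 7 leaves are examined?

C [α=-∞,β=+∞]: v=6
B [α=-∞,β=+∞]: v=-7
E [α=-7,β=+∞]: v=1
F [α=-7,β=1]: v=2 after child 1 ≥ β → β-cutoff, skip 1
D [α=-7,β=+∞]: v=1
Root [α=-∞,β=+∞]: v=1
Leaves evaluated: 6 of 7.

6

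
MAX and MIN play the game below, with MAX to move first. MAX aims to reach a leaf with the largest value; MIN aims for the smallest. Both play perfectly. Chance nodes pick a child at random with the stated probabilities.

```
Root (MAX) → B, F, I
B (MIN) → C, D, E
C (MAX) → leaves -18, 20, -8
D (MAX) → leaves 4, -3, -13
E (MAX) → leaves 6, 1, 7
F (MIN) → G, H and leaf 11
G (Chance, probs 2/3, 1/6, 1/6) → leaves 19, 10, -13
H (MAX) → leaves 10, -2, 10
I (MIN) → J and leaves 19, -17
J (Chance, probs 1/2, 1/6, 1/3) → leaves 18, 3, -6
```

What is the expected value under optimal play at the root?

C (MAX): max(-18, 20, -8) = 20
D (MAX): max(4, -3, -13) = 4
E (MAX): max(6, 1, 7) = 7
B (MIN): min(20, 4, 7) = 4
G (Chance): 2/3·19 + 1/6·10 + 1/6·-13 = 12.17
H (MAX): max(10, -2, 10) = 10
F (MIN): min(12.17, 10, 11) = 10
J (Chance): 1/2·18 + 1/6·3 + 1/3·-6 = 7.5
I (MIN): min(7.5, 19, -17) = -17
Root (MAX): max(4, 10, -17) = 10

10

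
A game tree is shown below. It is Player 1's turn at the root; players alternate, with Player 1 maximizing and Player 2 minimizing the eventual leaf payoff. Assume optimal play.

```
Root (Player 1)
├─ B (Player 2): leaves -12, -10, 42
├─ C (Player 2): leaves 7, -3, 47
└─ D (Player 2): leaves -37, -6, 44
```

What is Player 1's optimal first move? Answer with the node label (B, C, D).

B (Player 2): min(-12, -10, 42) = -12
C (Player 2): min(7, -3, 47) = -3
D (Player 2): min(-37, -6, 44) = -37
Root (Player 1): max(-12, -3, -37) = -3
Player 1 picks the child with the highest value: C (value -3).

C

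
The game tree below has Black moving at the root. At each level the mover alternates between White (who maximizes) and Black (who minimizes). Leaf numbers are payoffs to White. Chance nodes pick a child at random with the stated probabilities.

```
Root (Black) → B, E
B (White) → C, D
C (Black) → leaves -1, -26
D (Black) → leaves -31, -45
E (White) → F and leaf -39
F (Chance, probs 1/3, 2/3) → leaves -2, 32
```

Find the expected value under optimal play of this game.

C (Black): min(-1, -26) = -26
D (Black): min(-31, -45) = -45
B (White): max(-26, -45) = -26
F (Chance): 1/3·-2 + 2/3·32 = 20.67
E (White): max(20.67, -39) = 20.67
Root (Black): min(-26, 20.67) = -26

-26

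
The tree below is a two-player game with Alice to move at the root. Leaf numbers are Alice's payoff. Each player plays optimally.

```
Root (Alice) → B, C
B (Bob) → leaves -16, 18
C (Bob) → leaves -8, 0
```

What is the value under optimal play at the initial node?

B (Bob): min(-16, 18) = -16
C (Bob): min(-8, 0) = -8
Root (Alice): max(-16, -8) = -8

-8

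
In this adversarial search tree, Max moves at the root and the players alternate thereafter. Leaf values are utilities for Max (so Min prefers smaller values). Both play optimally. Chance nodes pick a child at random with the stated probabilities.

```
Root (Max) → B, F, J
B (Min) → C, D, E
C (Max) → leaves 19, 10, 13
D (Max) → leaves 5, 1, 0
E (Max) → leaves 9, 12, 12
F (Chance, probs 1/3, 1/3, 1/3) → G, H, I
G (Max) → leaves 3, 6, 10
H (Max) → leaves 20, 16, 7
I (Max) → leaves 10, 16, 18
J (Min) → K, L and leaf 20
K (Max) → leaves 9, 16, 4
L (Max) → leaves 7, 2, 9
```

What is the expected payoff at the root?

C (Max): max(19, 10, 13) = 19
D (Max): max(5, 1, 0) = 5
E (Max): max(9, 12, 12) = 12
B (Min): min(19, 5, 12) = 5
G (Max): max(3, 6, 10) = 10
H (Max): max(20, 16, 7) = 20
I (Max): max(10, 16, 18) = 18
F (Chance): 1/3·10 + 1/3·20 + 1/3·18 = 16
K (Max): max(9, 16, 4) = 16
L (Max): max(7, 2, 9) = 9
J (Min): min(16, 9, 20) = 9
Root (Max): max(5, 16, 9) = 16

16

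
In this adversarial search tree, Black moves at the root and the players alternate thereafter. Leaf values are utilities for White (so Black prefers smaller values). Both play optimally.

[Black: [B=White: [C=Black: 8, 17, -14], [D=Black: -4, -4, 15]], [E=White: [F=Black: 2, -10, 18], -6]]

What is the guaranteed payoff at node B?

-4

C: min(8, 17, -14) = -14
D: min(-4, -4, 15) = -4
B: max(-14, -4) = -4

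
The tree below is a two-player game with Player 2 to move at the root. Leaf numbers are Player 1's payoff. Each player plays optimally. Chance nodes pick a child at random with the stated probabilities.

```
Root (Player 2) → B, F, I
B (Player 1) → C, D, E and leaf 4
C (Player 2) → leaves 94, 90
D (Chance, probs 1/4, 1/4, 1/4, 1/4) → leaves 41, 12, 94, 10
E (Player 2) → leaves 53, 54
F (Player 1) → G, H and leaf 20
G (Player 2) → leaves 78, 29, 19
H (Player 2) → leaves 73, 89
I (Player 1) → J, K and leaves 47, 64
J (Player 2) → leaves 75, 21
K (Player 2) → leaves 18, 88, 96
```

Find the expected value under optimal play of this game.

64

C (Player 2): min(94, 90) = 90
D (Chance): 1/4·41 + 1/4·12 + 1/4·94 + 1/4·10 = 39.25
E (Player 2): min(53, 54) = 53
B (Player 1): max(90, 39.25, 53, 4) = 90
G (Player 2): min(78, 29, 19) = 19
H (Player 2): min(73, 89) = 73
F (Player 1): max(19, 73, 20) = 73
J (Player 2): min(75, 21) = 21
K (Player 2): min(18, 88, 96) = 18
I (Player 1): max(21, 18, 47, 64) = 64
Root (Player 2): min(90, 73, 64) = 64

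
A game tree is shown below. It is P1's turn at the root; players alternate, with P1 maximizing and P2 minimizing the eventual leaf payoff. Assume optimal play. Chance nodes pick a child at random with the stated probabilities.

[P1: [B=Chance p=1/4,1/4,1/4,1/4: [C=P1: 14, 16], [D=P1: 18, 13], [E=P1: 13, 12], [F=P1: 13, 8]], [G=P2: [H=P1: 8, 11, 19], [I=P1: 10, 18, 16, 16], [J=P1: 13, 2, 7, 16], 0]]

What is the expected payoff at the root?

C (P1): max(14, 16) = 16
D (P1): max(18, 13) = 18
E (P1): max(13, 12) = 13
F (P1): max(13, 8) = 13
B (Chance): 1/4·16 + 1/4·18 + 1/4·13 + 1/4·13 = 15
H (P1): max(8, 11, 19) = 19
I (P1): max(10, 18, 16, 16) = 18
J (P1): max(13, 2, 7, 16) = 16
G (P2): min(19, 18, 16, 0) = 0
Root (P1): max(15, 0) = 15

15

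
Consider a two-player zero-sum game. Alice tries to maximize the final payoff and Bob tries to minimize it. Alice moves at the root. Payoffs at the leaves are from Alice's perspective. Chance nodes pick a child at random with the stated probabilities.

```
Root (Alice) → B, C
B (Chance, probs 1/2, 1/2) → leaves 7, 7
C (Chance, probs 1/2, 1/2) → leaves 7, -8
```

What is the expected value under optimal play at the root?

B (Chance): 1/2·7 + 1/2·7 = 7
C (Chance): 1/2·7 + 1/2·-8 = -0.5
Root (Alice): max(7, -0.5) = 7

7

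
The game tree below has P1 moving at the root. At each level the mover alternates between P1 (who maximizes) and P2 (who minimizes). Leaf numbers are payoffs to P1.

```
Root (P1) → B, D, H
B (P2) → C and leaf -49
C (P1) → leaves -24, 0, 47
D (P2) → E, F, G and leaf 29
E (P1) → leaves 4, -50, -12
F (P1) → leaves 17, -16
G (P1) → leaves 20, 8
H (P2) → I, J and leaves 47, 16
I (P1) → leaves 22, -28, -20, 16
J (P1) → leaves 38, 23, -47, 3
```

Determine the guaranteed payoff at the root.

C (P1): max(-24, 0, 47) = 47
B (P2): min(47, -49) = -49
E (P1): max(4, -50, -12) = 4
F (P1): max(17, -16) = 17
G (P1): max(20, 8) = 20
D (P2): min(4, 17, 20, 29) = 4
I (P1): max(22, -28, -20, 16) = 22
J (P1): max(38, 23, -47, 3) = 38
H (P2): min(22, 38, 47, 16) = 16
Root (P1): max(-49, 4, 16) = 16

16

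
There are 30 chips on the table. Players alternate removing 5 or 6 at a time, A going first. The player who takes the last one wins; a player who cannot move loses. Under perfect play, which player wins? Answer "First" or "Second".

W/L table (W = player to move can force a win):
i:   0  1  2  3  4  5  6  7  8  9 10 11 12 13 14 15 16 17 18 19 20 21 22 23 24 25 26 27 28 29 30
     L  L  L  L  L  W  W  W  W  W  W  L  L  L  L  L  W  W  W  W  W  W  L  L  L  L  L  W  W  W  W
Position 30 is W, so the first player wins.

First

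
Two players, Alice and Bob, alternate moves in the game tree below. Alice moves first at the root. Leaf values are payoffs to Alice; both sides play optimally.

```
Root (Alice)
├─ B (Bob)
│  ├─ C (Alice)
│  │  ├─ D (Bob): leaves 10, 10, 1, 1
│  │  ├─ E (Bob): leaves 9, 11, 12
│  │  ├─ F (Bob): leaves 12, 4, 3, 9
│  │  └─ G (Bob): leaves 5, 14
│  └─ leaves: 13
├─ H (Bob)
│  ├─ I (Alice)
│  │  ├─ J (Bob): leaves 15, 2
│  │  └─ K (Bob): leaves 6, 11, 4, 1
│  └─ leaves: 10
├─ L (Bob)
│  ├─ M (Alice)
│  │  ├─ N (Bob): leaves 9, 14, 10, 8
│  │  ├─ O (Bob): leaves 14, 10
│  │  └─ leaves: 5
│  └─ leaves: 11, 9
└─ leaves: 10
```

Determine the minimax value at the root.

10

D (Bob): min(10, 10, 1, 1) = 1
E (Bob): min(9, 11, 12) = 9
F (Bob): min(12, 4, 3, 9) = 3
G (Bob): min(5, 14) = 5
C (Alice): max(1, 9, 3, 5) = 9
B (Bob): min(9, 13) = 9
J (Bob): min(15, 2) = 2
K (Bob): min(6, 11, 4, 1) = 1
I (Alice): max(2, 1) = 2
H (Bob): min(2, 10) = 2
N (Bob): min(9, 14, 10, 8) = 8
O (Bob): min(14, 10) = 10
M (Alice): max(8, 10, 5) = 10
L (Bob): min(10, 11, 9) = 9
Root (Alice): max(9, 2, 9, 10) = 10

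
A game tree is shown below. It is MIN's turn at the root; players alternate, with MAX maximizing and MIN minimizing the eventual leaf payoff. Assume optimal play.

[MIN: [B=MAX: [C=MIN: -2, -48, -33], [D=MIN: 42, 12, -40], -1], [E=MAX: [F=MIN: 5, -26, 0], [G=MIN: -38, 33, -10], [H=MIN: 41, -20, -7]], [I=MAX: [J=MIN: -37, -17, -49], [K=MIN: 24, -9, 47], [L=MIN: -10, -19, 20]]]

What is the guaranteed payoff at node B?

C: min(-2, -48, -33) = -48
D: min(42, 12, -40) = -40
B: max(-48, -40, -1) = -1

-1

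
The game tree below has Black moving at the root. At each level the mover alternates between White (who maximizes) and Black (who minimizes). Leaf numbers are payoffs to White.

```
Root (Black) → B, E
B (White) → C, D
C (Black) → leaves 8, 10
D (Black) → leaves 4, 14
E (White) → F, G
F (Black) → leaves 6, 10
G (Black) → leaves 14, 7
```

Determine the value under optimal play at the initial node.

C (Black): min(8, 10) = 8
D (Black): min(4, 14) = 4
B (White): max(8, 4) = 8
F (Black): min(6, 10) = 6
G (Black): min(14, 7) = 7
E (White): max(6, 7) = 7
Root (Black): min(8, 7) = 7

7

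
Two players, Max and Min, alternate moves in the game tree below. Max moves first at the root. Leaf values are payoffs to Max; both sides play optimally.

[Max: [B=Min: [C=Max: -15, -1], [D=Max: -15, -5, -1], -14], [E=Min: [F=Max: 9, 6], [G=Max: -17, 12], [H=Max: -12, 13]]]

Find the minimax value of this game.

9

C (Max): max(-15, -1) = -1
D (Max): max(-15, -5, -1) = -1
B (Min): min(-1, -1, -14) = -14
F (Max): max(9, 6) = 9
G (Max): max(-17, 12) = 12
H (Max): max(-12, 13) = 13
E (Min): min(9, 12, 13) = 9
Root (Max): max(-14, 9) = 9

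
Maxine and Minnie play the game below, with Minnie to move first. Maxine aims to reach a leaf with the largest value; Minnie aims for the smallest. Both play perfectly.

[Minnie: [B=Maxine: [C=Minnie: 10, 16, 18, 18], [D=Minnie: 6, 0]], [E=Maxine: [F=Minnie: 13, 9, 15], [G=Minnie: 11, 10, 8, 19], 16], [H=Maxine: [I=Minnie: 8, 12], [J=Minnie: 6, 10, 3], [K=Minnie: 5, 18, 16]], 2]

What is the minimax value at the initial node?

2

C (Minnie): min(10, 16, 18, 18) = 10
D (Minnie): min(6, 0) = 0
B (Maxine): max(10, 0) = 10
F (Minnie): min(13, 9, 15) = 9
G (Minnie): min(11, 10, 8, 19) = 8
E (Maxine): max(9, 8, 16) = 16
I (Minnie): min(8, 12) = 8
J (Minnie): min(6, 10, 3) = 3
K (Minnie): min(5, 18, 16) = 5
H (Maxine): max(8, 3, 5) = 8
Root (Minnie): min(10, 16, 8, 2) = 2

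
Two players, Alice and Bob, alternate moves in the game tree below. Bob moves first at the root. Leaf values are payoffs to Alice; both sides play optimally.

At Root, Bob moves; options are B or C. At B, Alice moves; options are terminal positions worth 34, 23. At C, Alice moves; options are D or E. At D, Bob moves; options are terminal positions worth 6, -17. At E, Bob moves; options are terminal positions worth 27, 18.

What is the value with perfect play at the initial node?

18

B (Alice): max(34, 23) = 34
D (Bob): min(6, -17) = -17
E (Bob): min(27, 18) = 18
C (Alice): max(-17, 18) = 18
Root (Bob): min(34, 18) = 18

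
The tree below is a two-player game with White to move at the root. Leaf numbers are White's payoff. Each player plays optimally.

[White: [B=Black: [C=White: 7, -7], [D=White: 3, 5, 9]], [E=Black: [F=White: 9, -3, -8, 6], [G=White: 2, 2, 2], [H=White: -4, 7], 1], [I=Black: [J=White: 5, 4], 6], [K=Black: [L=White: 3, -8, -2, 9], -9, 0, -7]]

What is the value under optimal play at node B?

C: max(7, -7) = 7
D: max(3, 5, 9) = 9
B: min(7, 9) = 7

7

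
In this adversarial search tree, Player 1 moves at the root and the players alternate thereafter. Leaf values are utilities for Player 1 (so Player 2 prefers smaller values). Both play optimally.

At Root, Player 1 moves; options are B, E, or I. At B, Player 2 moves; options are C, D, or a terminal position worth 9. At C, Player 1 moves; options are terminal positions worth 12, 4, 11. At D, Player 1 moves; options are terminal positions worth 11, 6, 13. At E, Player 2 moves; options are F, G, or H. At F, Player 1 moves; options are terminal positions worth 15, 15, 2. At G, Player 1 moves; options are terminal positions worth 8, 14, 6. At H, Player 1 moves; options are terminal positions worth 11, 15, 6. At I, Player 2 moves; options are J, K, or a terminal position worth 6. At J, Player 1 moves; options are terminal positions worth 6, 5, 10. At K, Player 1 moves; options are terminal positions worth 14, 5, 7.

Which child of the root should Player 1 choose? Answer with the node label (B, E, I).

E

C (Player 1): max(12, 4, 11) = 12
D (Player 1): max(11, 6, 13) = 13
B (Player 2): min(12, 13, 9) = 9
F (Player 1): max(15, 15, 2) = 15
G (Player 1): max(8, 14, 6) = 14
H (Player 1): max(11, 15, 6) = 15
E (Player 2): min(15, 14, 15) = 14
J (Player 1): max(6, 5, 10) = 10
K (Player 1): max(14, 5, 7) = 14
I (Player 2): min(10, 14, 6) = 6
Root (Player 1): max(9, 14, 6) = 14
Player 1 picks the child with the highest value: E (value 14).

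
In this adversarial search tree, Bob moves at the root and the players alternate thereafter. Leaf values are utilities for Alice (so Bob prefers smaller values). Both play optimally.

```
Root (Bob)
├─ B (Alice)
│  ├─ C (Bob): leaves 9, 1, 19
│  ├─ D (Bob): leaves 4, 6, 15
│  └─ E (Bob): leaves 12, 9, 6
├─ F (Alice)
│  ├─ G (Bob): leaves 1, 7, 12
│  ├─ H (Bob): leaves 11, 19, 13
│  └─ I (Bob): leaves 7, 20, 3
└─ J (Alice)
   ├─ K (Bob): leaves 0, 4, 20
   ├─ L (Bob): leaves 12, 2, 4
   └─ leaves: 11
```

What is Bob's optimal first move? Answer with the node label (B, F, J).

C (Bob): min(9, 1, 19) = 1
D (Bob): min(4, 6, 15) = 4
E (Bob): min(12, 9, 6) = 6
B (Alice): max(1, 4, 6) = 6
G (Bob): min(1, 7, 12) = 1
H (Bob): min(11, 19, 13) = 11
I (Bob): min(7, 20, 3) = 3
F (Alice): max(1, 11, 3) = 11
K (Bob): min(0, 4, 20) = 0
L (Bob): min(12, 2, 4) = 2
J (Alice): max(0, 2, 11) = 11
Root (Bob): min(6, 11, 11) = 6
Bob picks the child with the lowest value: B (value 6).

B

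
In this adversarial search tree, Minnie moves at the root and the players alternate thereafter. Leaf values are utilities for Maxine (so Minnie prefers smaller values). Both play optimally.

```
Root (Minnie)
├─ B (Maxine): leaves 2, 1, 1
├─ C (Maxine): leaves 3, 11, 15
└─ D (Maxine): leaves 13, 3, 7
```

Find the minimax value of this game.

B (Maxine): max(2, 1, 1) = 2
C (Maxine): max(3, 11, 15) = 15
D (Maxine): max(13, 3, 7) = 13
Root (Minnie): min(2, 15, 13) = 2

2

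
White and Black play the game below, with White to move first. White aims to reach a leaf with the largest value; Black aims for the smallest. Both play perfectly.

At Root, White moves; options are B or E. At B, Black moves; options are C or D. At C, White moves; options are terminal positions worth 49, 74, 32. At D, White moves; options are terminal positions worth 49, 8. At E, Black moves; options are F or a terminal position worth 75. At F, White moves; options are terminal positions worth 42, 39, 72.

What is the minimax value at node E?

72

F: max(42, 39, 72) = 72
E: min(72, 75) = 72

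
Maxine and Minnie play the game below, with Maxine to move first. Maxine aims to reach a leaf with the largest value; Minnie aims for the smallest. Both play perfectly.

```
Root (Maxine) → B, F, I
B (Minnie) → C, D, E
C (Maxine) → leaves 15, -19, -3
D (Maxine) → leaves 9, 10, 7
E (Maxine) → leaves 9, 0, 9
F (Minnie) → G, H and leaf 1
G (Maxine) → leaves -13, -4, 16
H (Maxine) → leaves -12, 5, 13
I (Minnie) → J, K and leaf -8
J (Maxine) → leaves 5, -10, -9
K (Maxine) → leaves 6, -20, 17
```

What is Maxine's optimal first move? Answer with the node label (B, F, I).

B

C (Maxine): max(15, -19, -3) = 15
D (Maxine): max(9, 10, 7) = 10
E (Maxine): max(9, 0, 9) = 9
B (Minnie): min(15, 10, 9) = 9
G (Maxine): max(-13, -4, 16) = 16
H (Maxine): max(-12, 5, 13) = 13
F (Minnie): min(16, 13, 1) = 1
J (Maxine): max(5, -10, -9) = 5
K (Maxine): max(6, -20, 17) = 17
I (Minnie): min(5, 17, -8) = -8
Root (Maxine): max(9, 1, -8) = 9
Maxine picks the child with the highest value: B (value 9).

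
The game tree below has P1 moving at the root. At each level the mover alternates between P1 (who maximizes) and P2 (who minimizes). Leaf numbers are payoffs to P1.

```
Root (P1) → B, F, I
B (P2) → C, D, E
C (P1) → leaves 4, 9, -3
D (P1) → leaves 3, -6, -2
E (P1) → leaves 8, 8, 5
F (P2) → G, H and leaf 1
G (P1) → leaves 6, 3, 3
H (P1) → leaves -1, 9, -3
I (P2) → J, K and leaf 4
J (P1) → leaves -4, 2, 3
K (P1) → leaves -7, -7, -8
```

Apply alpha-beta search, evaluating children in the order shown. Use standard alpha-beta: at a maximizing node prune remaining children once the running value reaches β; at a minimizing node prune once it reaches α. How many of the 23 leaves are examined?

16

C [α=-∞,β=+∞]: v=9
D [α=-∞,β=9]: v=3
E [α=-∞,β=3]: v=8 after child 1 ≥ β → β-cutoff, skip 2
B [α=-∞,β=+∞]: v=3
G [α=3,β=+∞]: v=6
H [α=3,β=6]: v=9 after child 2 ≥ β → β-cutoff, skip 1
F [α=3,β=+∞]: v=1
J [α=3,β=+∞]: v=3
I [α=3,β=+∞]: v=3 after child 1 ≤ α → α-cutoff, skip 2
Root [α=-∞,β=+∞]: v=3
Leaves evaluated: 16 of 23.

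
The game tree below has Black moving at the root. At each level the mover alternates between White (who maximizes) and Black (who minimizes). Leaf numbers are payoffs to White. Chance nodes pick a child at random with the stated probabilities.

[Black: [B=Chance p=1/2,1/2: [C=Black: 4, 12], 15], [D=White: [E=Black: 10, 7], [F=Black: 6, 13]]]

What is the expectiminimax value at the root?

7

C (Black): min(4, 12) = 4
B (Chance): 1/2·4 + 1/2·15 = 9.5
E (Black): min(10, 7) = 7
F (Black): min(6, 13) = 6
D (White): max(7, 6) = 7
Root (Black): min(9.5, 7) = 7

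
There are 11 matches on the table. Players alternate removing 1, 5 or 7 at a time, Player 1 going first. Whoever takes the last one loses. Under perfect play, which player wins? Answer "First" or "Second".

Second

Compute winning (W) and losing (L) positions by backward induction:
i:   0  1  2  3  4  5  6  7  8  9 10 11
     W  L  W  L  W  L  W  L  W  L  W  L
Position 11 is L, so the second player wins.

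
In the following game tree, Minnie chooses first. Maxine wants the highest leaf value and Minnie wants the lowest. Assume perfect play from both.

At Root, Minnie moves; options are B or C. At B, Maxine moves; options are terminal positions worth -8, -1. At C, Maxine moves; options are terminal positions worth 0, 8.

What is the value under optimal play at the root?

B (Maxine): max(-8, -1) = -1
C (Maxine): max(0, 8) = 8
Root (Minnie): min(-1, 8) = -1

-1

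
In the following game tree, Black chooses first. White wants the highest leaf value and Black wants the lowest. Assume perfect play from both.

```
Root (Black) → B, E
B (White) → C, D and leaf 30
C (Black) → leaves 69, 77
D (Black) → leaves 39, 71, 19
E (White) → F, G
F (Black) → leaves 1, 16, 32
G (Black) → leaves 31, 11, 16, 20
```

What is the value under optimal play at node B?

69

C: min(69, 77) = 69
D: min(39, 71, 19) = 19
B: max(69, 19, 30) = 69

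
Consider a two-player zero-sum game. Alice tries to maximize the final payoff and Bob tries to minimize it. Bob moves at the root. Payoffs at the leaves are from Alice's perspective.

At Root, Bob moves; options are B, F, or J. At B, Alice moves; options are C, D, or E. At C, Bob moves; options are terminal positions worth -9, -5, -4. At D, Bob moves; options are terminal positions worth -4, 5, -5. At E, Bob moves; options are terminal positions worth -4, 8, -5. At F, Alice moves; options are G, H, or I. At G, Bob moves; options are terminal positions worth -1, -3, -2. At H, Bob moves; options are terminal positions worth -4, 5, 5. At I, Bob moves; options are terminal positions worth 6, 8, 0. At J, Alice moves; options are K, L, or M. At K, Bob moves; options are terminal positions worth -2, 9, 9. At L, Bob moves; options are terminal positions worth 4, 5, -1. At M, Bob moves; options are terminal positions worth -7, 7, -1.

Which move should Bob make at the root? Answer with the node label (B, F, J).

B

C (Bob): min(-9, -5, -4) = -9
D (Bob): min(-4, 5, -5) = -5
E (Bob): min(-4, 8, -5) = -5
B (Alice): max(-9, -5, -5) = -5
G (Bob): min(-1, -3, -2) = -3
H (Bob): min(-4, 5, 5) = -4
I (Bob): min(6, 8, 0) = 0
F (Alice): max(-3, -4, 0) = 0
K (Bob): min(-2, 9, 9) = -2
L (Bob): min(4, 5, -1) = -1
M (Bob): min(-7, 7, -1) = -7
J (Alice): max(-2, -1, -7) = -1
Root (Bob): min(-5, 0, -1) = -5
Bob picks the child with the lowest value: B (value -5).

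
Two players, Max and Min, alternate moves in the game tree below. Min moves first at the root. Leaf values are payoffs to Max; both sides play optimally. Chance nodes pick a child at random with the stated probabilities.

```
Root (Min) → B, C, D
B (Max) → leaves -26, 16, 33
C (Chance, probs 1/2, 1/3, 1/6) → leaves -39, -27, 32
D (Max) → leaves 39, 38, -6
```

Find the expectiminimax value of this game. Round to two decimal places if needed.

B (Max): max(-26, 16, 33) = 33
C (Chance): 1/2·-39 + 1/3·-27 + 1/6·32 = -23.17
D (Max): max(39, 38, -6) = 39
Root (Min): min(33, -23.17, 39) = -23.17

-23.17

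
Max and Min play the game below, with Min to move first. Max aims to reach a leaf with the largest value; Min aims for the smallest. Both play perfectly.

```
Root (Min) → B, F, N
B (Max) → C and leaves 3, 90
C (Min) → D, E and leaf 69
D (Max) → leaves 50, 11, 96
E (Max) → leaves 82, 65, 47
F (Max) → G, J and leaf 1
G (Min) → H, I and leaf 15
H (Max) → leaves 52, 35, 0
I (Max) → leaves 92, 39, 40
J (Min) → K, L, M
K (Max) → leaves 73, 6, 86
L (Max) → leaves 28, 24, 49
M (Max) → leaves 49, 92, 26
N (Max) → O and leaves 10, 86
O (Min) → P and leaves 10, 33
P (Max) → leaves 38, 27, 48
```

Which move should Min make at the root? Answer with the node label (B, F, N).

D (Max): max(50, 11, 96) = 96
E (Max): max(82, 65, 47) = 82
C (Min): min(96, 82, 69) = 69
B (Max): max(69, 3, 90) = 90
H (Max): max(52, 35, 0) = 52
I (Max): max(92, 39, 40) = 92
G (Min): min(52, 92, 15) = 15
K (Max): max(73, 6, 86) = 86
L (Max): max(28, 24, 49) = 49
M (Max): max(49, 92, 26) = 92
J (Min): min(86, 49, 92) = 49
F (Max): max(15, 49, 1) = 49
P (Max): max(38, 27, 48) = 48
O (Min): min(48, 10, 33) = 10
N (Max): max(10, 10, 86) = 86
Root (Min): min(90, 49, 86) = 49
Min picks the child with the lowest value: F (value 49).

F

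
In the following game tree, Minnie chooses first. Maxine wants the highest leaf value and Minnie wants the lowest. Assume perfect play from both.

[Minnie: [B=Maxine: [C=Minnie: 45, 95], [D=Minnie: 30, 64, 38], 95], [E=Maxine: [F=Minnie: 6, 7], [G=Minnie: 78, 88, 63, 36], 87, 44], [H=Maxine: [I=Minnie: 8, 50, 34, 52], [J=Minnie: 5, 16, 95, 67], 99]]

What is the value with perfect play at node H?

99

I: min(8, 50, 34, 52) = 8
J: min(5, 16, 95, 67) = 5
H: max(8, 5, 99) = 99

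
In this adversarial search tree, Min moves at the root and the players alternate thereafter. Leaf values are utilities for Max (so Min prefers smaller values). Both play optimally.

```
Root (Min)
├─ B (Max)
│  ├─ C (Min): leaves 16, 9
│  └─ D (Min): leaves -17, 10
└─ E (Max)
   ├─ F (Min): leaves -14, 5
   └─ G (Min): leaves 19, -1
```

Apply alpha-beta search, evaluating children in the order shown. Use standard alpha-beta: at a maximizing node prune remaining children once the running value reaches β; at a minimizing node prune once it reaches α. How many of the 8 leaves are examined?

7

C [α=-∞,β=+∞]: v=9
D [α=9,β=+∞]: v=-17 after child 1 ≤ α → α-cutoff, skip 1
B [α=-∞,β=+∞]: v=9
F [α=-∞,β=9]: v=-14
G [α=-14,β=9]: v=-1
E [α=-∞,β=9]: v=-1
Root [α=-∞,β=+∞]: v=-1
Leaves evaluated: 7 of 8.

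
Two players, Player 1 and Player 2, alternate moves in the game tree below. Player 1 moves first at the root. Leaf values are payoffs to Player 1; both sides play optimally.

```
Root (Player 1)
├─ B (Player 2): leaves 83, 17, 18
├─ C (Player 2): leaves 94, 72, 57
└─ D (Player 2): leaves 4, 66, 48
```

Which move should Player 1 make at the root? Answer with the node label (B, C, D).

B (Player 2): min(83, 17, 18) = 17
C (Player 2): min(94, 72, 57) = 57
D (Player 2): min(4, 66, 48) = 4
Root (Player 1): max(17, 57, 4) = 57
Player 1 picks the child with the highest value: C (value 57).

C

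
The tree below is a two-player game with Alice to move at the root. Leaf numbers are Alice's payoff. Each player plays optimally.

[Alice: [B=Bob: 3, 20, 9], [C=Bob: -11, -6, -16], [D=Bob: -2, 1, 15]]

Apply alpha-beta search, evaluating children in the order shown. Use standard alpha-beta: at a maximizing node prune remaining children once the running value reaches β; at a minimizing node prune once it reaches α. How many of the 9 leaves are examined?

5

B [α=-∞,β=+∞]: v=3
C [α=3,β=+∞]: v=-11 after child 1 ≤ α → α-cutoff, skip 2
D [α=3,β=+∞]: v=-2 after child 1 ≤ α → α-cutoff, skip 2
Root [α=-∞,β=+∞]: v=3
Leaves evaluated: 5 of 9.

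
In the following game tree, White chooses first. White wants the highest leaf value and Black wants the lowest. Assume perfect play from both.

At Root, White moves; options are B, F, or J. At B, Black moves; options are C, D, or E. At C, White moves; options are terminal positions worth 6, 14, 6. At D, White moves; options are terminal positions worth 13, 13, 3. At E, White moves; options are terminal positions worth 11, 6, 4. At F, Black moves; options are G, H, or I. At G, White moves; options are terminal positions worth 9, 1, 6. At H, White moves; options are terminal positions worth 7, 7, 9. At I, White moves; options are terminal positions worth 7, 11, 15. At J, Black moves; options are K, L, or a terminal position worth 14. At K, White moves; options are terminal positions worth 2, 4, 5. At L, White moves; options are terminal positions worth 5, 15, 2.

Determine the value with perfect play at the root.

C (White): max(6, 14, 6) = 14
D (White): max(13, 13, 3) = 13
E (White): max(11, 6, 4) = 11
B (Black): min(14, 13, 11) = 11
G (White): max(9, 1, 6) = 9
H (White): max(7, 7, 9) = 9
I (White): max(7, 11, 15) = 15
F (Black): min(9, 9, 15) = 9
K (White): max(2, 4, 5) = 5
L (White): max(5, 15, 2) = 15
J (Black): min(5, 15, 14) = 5
Root (White): max(11, 9, 5) = 11

11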